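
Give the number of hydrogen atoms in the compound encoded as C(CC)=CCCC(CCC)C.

Hydrogens are implicit in SMILES; fill each atom to its normal valence:
  5 × C: 2 H each → 10
  3 × C: 3 H each → 9
  3 × C: 1 H each → 3
  Total hydrogens = 22.

22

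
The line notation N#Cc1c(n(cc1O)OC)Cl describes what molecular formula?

Heavy atoms from the SMILES: 6 C, 1 Cl, 2 N, 2 O.
Implicit hydrogens by atom environment:
  3 × C (aromatic): no H
  1 × C: 3 H
  1 × C (aromatic): 1 H
  1 × C: no H
  1 × Cl: no H
  1 × N (aromatic): no H
  1 × N: no H
  1 × O: 1 H
  1 × O: no H
  Total hydrogens = 5.
Molecular formula: C6H5ClN2O2

C6H5ClN2O2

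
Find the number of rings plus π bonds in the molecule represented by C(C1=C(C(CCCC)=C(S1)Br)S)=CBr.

Molecular formula from the SMILES: C10H12Br2S2.
DoU = (2C + 2 + N − H − X)/2 = (2·10 + 2 + 0 − 12 − 2)/2 = 8/2 = 4.
(Structurally: 1 ring(s) + 3 π bond(s) = 4.)

4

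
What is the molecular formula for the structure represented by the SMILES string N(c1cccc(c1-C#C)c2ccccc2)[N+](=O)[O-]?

Heavy atoms from the SMILES: 14 C, 2 N, 2 O.
Implicit hydrogens by atom environment:
  8 × C (aromatic): 1 H each → 8
  4 × C (aromatic): no H
  1 × C: 1 H
  1 × C: no H
  1 × N: 1 H
  1 × N (charge +1): no H
  1 × O: no H
  1 × O (charge -1): no H
  Total hydrogens = 10.
Molecular formula: C14H10N2O2

C14H10N2O2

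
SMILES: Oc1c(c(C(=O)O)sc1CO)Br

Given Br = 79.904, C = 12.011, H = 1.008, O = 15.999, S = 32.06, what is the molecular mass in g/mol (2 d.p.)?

Molecular formula: C6H5BrO4S.
M = 1×79.904 + 6×12.011 + 5×1.008 + 4×15.999 + 1×32.06 = 253.07 g/mol.

253.07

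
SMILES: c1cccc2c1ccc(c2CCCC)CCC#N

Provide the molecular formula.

Heavy atoms from the SMILES: 17 C, 1 N.
Implicit hydrogens by atom environment:
  6 × C (aromatic): 1 H each → 6
  5 × C: 2 H each → 10
  4 × C (aromatic): no H
  1 × C: 3 H
  1 × C: no H
  1 × N: no H
  Total hydrogens = 19.
Molecular formula: C17H19N

C17H19N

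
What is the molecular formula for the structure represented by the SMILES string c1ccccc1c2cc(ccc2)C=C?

Heavy atoms from the SMILES: 14 C.
Implicit hydrogens by atom environment:
  9 × C (aromatic): 1 H each → 9
  3 × C (aromatic): no H
  1 × C: 2 H
  1 × C: 1 H
  Total hydrogens = 12.
Molecular formula: C14H12

C14H12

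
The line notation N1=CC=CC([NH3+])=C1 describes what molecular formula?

C5H7N2+

Heavy atoms from the SMILES: 5 C, 2 N.
Implicit hydrogens by atom environment:
  4 × C (aromatic): 1 H each → 4
  1 × C (aromatic): no H
  1 × N (charge +1): 3 H
  1 × N (aromatic): no H
  Total hydrogens = 7.
Net charge +1.
Molecular formula: C5H7N2+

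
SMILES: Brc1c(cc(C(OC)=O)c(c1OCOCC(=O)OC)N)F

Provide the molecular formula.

C12H13BrFNO6

Heavy atoms from the SMILES: 1 Br, 12 C, 1 F, 1 N, 6 O.
Implicit hydrogens by atom environment:
  6 × O: no H
  5 × C (aromatic): no H
  2 × C: 3 H each → 6
  2 × C: 2 H each → 4
  2 × C: no H
  1 × Br: no H
  1 × C (aromatic): 1 H
  1 × F: no H
  1 × N: 2 H
  Total hydrogens = 13.
Molecular formula: C12H13BrFNO6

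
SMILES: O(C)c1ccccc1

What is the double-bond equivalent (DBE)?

4

Molecular formula from the SMILES: C7H8O.
DoU = (2C + 2 + N − H − X)/2 = (2·7 + 2 + 0 − 8 − 0)/2 = 8/2 = 4.
(Structurally: 1 ring(s) + 3 π bond(s) = 4.)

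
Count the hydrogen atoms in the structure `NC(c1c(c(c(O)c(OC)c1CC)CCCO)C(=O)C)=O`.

21

Hydrogens are implicit in SMILES; fill each atom to its normal valence:
  6 × C (aromatic): no H
  4 × C: 2 H each → 8
  3 × C: 3 H each → 9
  3 × O: no H
  2 × C: no H
  2 × O: 1 H each → 2
  1 × N: 2 H
  Total hydrogens = 21.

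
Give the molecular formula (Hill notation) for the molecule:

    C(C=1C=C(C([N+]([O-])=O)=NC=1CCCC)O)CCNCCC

C15H25N3O3

Heavy atoms from the SMILES: 15 C, 3 N, 3 O.
Implicit hydrogens by atom environment:
  8 × C: 2 H each → 16
  4 × C (aromatic): no H
  2 × C: 3 H each → 6
  1 × C (aromatic): 1 H
  1 × N: 1 H
  1 × N (aromatic): no H
  1 × N (charge +1): no H
  1 × O: 1 H
  1 × O: no H
  1 × O (charge -1): no H
  Total hydrogens = 25.
Molecular formula: C15H25N3O3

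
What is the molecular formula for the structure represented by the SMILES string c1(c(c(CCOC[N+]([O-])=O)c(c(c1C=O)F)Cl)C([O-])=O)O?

Heavy atoms from the SMILES: 11 C, 1 Cl, 1 F, 1 N, 7 O.
Implicit hydrogens by atom environment:
  6 × C (aromatic): no H
  4 × O: no H
  3 × C: 2 H each → 6
  2 × O (charge -1): no H
  1 × C: 1 H
  1 × C: no H
  1 × Cl: no H
  1 × F: no H
  1 × N (charge +1): no H
  1 × O: 1 H
  Total hydrogens = 8.
Net charge -1.
Molecular formula: C11H8ClFNO7-

C11H8ClFNO7-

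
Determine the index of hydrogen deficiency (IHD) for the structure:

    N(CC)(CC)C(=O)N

1

Molecular formula from the SMILES: C5H12N2O.
DoU = (2C + 2 + N − H − X)/2 = (2·5 + 2 + 2 − 12 − 0)/2 = 2/2 = 1.
(Structurally: 0 ring(s) + 1 π bond(s) = 1.)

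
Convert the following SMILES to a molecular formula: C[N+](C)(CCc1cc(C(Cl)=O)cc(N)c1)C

C12H18ClN2O+

Heavy atoms from the SMILES: 12 C, 1 Cl, 2 N, 1 O.
Implicit hydrogens by atom environment:
  3 × C: 3 H each → 9
  3 × C (aromatic): 1 H each → 3
  3 × C (aromatic): no H
  2 × C: 2 H each → 4
  1 × C: no H
  1 × Cl: no H
  1 × N: 2 H
  1 × N (charge +1): no H
  1 × O: no H
  Total hydrogens = 18.
Net charge +1.
Molecular formula: C12H18ClN2O+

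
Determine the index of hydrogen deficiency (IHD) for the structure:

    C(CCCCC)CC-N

0

Molecular formula from the SMILES: C8H19N.
DoU = (2C + 2 + N − H − X)/2 = (2·8 + 2 + 1 − 19 − 0)/2 = 0/2 = 0.
(Structurally: 0 ring(s) + 0 π bond(s) = 0.)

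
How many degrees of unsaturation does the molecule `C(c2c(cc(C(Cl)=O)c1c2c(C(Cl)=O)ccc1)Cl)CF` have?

Molecular formula from the SMILES: C14H8Cl3FO2.
DoU = (2C + 2 + N − H − X)/2 = (2·14 + 2 + 0 − 8 − 4)/2 = 18/2 = 9.
(Structurally: 2 ring(s) + 7 π bond(s) = 9.)

9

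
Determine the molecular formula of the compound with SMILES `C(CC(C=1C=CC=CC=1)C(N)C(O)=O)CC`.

C13H19NO2

Heavy atoms from the SMILES: 13 C, 1 N, 2 O.
Implicit hydrogens by atom environment:
  5 × C (aromatic): 1 H each → 5
  3 × C: 2 H each → 6
  2 × C: 1 H each → 2
  1 × C: 3 H
  1 × C: no H
  1 × C (aromatic): no H
  1 × N: 2 H
  1 × O: 1 H
  1 × O: no H
  Total hydrogens = 19.
Molecular formula: C13H19NO2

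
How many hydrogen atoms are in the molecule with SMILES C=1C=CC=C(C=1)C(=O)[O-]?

Hydrogens are implicit in SMILES; fill each atom to its normal valence:
  5 × C (aromatic): 1 H each → 5
  1 × C (aromatic): no H
  1 × C: no H
  1 × O: no H
  1 × O (charge -1): no H
  Total hydrogens = 5.

5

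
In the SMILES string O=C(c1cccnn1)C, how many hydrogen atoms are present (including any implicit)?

6

Hydrogens are implicit in SMILES; fill each atom to its normal valence:
  3 × C (aromatic): 1 H each → 3
  2 × N (aromatic): no H
  1 × C: 3 H
  1 × C (aromatic): no H
  1 × C: no H
  1 × O: no H
  Total hydrogens = 6.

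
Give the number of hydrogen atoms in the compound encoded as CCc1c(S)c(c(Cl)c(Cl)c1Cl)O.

Hydrogens are implicit in SMILES; fill each atom to its normal valence:
  6 × C (aromatic): no H
  3 × Cl: no H
  1 × C: 3 H
  1 × C: 2 H
  1 × O: 1 H
  1 × S: 1 H
  Total hydrogens = 7.

7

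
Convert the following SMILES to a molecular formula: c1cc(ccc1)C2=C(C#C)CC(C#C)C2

C15H12

Heavy atoms from the SMILES: 15 C.
Implicit hydrogens by atom environment:
  5 × C (aromatic): 1 H each → 5
  4 × C: no H
  3 × C: 1 H each → 3
  2 × C: 2 H each → 4
  1 × C (aromatic): no H
  Total hydrogens = 12.
Molecular formula: C15H12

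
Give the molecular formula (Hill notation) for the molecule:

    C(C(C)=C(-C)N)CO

C6H13NO

Heavy atoms from the SMILES: 6 C, 1 N, 1 O.
Implicit hydrogens by atom environment:
  2 × C: 3 H each → 6
  2 × C: 2 H each → 4
  2 × C: no H
  1 × N: 2 H
  1 × O: 1 H
  Total hydrogens = 13.
Molecular formula: C6H13NO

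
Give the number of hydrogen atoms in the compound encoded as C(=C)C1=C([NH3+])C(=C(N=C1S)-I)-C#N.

7

Hydrogens are implicit in SMILES; fill each atom to its normal valence:
  5 × C (aromatic): no H
  1 × C: 2 H
  1 × C: 1 H
  1 × C: no H
  1 × I: no H
  1 × N (charge +1): 3 H
  1 × N (aromatic): no H
  1 × N: no H
  1 × S: 1 H
  Total hydrogens = 7.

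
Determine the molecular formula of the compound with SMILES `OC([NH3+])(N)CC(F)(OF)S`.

Heavy atoms from the SMILES: 3 C, 2 F, 2 N, 2 O, 1 S.
Implicit hydrogens by atom environment:
  2 × C: no H
  2 × F: no H
  1 × C: 2 H
  1 × N (charge +1): 3 H
  1 × N: 2 H
  1 × O: 1 H
  1 × O: no H
  1 × S: 1 H
  Total hydrogens = 9.
Net charge +1.
Molecular formula: C3H9F2N2O2S+

C3H9F2N2O2S+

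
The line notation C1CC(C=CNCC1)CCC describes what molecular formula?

C10H19N

Heavy atoms from the SMILES: 10 C, 1 N.
Implicit hydrogens by atom environment:
  6 × C: 2 H each → 12
  3 × C: 1 H each → 3
  1 × C: 3 H
  1 × N: 1 H
  Total hydrogens = 19.
Molecular formula: C10H19N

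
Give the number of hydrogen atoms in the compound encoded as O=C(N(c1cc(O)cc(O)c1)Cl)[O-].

Hydrogens are implicit in SMILES; fill each atom to its normal valence:
  3 × C (aromatic): 1 H each → 3
  3 × C (aromatic): no H
  2 × O: 1 H each → 2
  1 × C: no H
  1 × Cl: no H
  1 × N: no H
  1 × O: no H
  1 × O (charge -1): no H
  Total hydrogens = 5.

5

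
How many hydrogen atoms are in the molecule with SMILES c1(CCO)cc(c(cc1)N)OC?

13

Hydrogens are implicit in SMILES; fill each atom to its normal valence:
  3 × C (aromatic): 1 H each → 3
  3 × C (aromatic): no H
  2 × C: 2 H each → 4
  1 × C: 3 H
  1 × N: 2 H
  1 × O: 1 H
  1 × O: no H
  Total hydrogens = 13.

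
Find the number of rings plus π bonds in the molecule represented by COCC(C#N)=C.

Molecular formula from the SMILES: C5H7NO.
DoU = (2C + 2 + N − H − X)/2 = (2·5 + 2 + 1 − 7 − 0)/2 = 6/2 = 3.
(Structurally: 0 ring(s) + 3 π bond(s) = 3.)

3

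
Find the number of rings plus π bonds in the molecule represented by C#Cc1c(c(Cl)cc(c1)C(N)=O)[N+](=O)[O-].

8

Molecular formula from the SMILES: C9H5ClN2O3.
DoU = (2C + 2 + N − H − X)/2 = (2·9 + 2 + 2 − 5 − 1)/2 = 16/2 = 8.
(Structurally: 1 ring(s) + 7 π bond(s) = 8.)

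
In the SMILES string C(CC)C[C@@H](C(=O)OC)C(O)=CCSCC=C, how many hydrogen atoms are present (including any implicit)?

22

Hydrogens are implicit in SMILES; fill each atom to its normal valence:
  6 × C: 2 H each → 12
  3 × C: 1 H each → 3
  2 × C: 3 H each → 6
  2 × C: no H
  2 × O: no H
  1 × O: 1 H
  1 × S: no H
  Total hydrogens = 22.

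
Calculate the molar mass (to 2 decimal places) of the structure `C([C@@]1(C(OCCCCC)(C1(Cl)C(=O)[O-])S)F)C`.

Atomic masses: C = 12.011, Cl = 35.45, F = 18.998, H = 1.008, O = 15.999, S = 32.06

283.76

Molecular formula: C11H17ClFO3S-.
M = 11×12.011 + 1×35.45 + 1×18.998 + 17×1.008 + 3×15.999 + 1×32.06 = 283.76 g/mol.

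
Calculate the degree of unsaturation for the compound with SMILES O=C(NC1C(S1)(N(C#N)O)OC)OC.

Molecular formula from the SMILES: C6H9N3O4S.
DoU = (2C + 2 + N − H − X)/2 = (2·6 + 2 + 3 − 9 − 0)/2 = 8/2 = 4.
(Structurally: 1 ring(s) + 3 π bond(s) = 4.)

4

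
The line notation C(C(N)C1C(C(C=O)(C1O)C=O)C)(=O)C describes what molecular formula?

Heavy atoms from the SMILES: 10 C, 1 N, 4 O.
Implicit hydrogens by atom environment:
  6 × C: 1 H each → 6
  3 × O: no H
  2 × C: 3 H each → 6
  2 × C: no H
  1 × N: 2 H
  1 × O: 1 H
  Total hydrogens = 15.
Molecular formula: C10H15NO4

C10H15NO4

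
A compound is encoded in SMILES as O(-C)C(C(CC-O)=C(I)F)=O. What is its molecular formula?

Heavy atoms from the SMILES: 6 C, 1 F, 1 I, 3 O.
Implicit hydrogens by atom environment:
  3 × C: no H
  2 × C: 2 H each → 4
  2 × O: no H
  1 × C: 3 H
  1 × F: no H
  1 × I: no H
  1 × O: 1 H
  Total hydrogens = 8.
Molecular formula: C6H8FIO3

C6H8FIO3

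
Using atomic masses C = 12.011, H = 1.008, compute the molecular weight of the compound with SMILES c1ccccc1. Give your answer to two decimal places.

Molecular formula: C6H6.
M = 6×12.011 + 6×1.008 = 78.11 g/mol.

78.11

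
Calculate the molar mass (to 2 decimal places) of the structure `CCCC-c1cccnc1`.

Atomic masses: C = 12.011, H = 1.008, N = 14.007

135.21

Molecular formula: C9H13N.
M = 9×12.011 + 13×1.008 + 1×14.007 = 135.21 g/mol.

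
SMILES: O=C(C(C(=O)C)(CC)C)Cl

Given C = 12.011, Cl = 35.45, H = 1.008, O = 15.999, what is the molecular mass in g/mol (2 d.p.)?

Molecular formula: C7H11ClO2.
M = 7×12.011 + 1×35.45 + 11×1.008 + 2×15.999 = 162.61 g/mol.

162.61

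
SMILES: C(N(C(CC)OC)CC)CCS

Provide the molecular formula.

Heavy atoms from the SMILES: 9 C, 1 N, 1 O, 1 S.
Implicit hydrogens by atom environment:
  5 × C: 2 H each → 10
  3 × C: 3 H each → 9
  1 × C: 1 H
  1 × N: no H
  1 × O: no H
  1 × S: 1 H
  Total hydrogens = 21.
Molecular formula: C9H21NOS

C9H21NOS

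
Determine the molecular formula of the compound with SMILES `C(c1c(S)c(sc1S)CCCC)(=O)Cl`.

C9H11ClOS3

Heavy atoms from the SMILES: 9 C, 1 Cl, 1 O, 3 S.
Implicit hydrogens by atom environment:
  4 × C (aromatic): no H
  3 × C: 2 H each → 6
  2 × S: 1 H each → 2
  1 × C: 3 H
  1 × C: no H
  1 × Cl: no H
  1 × O: no H
  1 × S (aromatic): no H
  Total hydrogens = 11.
Molecular formula: C9H11ClOS3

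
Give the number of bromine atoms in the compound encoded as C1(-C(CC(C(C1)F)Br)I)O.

The symbol for bromine appears 1 time in the SMILES.

1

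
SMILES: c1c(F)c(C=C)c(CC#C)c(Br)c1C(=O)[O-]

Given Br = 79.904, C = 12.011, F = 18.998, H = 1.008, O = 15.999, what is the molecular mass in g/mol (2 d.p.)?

Molecular formula: C12H7BrFO2-.
M = 1×79.904 + 12×12.011 + 1×18.998 + 7×1.008 + 2×15.999 = 282.09 g/mol.

282.09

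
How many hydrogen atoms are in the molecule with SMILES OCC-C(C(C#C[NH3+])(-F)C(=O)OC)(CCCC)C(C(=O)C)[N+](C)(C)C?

Hydrogens are implicit in SMILES; fill each atom to its normal valence:
  6 × C: 3 H each → 18
  6 × C: no H
  5 × C: 2 H each → 10
  3 × O: no H
  1 × C: 1 H
  1 × F: no H
  1 × N (charge +1): 3 H
  1 × N (charge +1): no H
  1 × O: 1 H
  Total hydrogens = 33.

33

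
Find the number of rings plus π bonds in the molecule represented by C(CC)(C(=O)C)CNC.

1

Molecular formula from the SMILES: C7H15NO.
DoU = (2C + 2 + N − H − X)/2 = (2·7 + 2 + 1 − 15 − 0)/2 = 2/2 = 1.
(Structurally: 0 ring(s) + 1 π bond(s) = 1.)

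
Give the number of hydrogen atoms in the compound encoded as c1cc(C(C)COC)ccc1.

14

Hydrogens are implicit in SMILES; fill each atom to its normal valence:
  5 × C (aromatic): 1 H each → 5
  2 × C: 3 H each → 6
  1 × C: 2 H
  1 × C: 1 H
  1 × C (aromatic): no H
  1 × O: no H
  Total hydrogens = 14.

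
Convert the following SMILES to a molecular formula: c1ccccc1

Heavy atoms from the SMILES: 6 C.
Implicit hydrogens by atom environment:
  6 × C (aromatic): 1 H each → 6
  Total hydrogens = 6.
Molecular formula: C6H6

C6H6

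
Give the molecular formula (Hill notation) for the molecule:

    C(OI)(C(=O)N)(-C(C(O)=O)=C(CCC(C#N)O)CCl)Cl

Heavy atoms from the SMILES: 10 C, 2 Cl, 1 I, 2 N, 5 O.
Implicit hydrogens by atom environment:
  6 × C: no H
  3 × C: 2 H each → 6
  3 × O: no H
  2 × Cl: no H
  2 × O: 1 H each → 2
  1 × C: 1 H
  1 × I: no H
  1 × N: 2 H
  1 × N: no H
  Total hydrogens = 11.
Molecular formula: C10H11Cl2IN2O5

C10H11Cl2IN2O5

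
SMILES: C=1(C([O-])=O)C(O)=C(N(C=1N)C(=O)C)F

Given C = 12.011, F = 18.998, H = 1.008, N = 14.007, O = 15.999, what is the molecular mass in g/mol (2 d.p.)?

201.13

Molecular formula: C7H6FN2O4-.
M = 7×12.011 + 1×18.998 + 6×1.008 + 2×14.007 + 4×15.999 = 201.13 g/mol.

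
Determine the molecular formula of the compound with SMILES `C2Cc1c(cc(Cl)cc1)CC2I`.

C10H10ClI

Heavy atoms from the SMILES: 10 C, 1 Cl, 1 I.
Implicit hydrogens by atom environment:
  3 × C: 2 H each → 6
  3 × C (aromatic): 1 H each → 3
  3 × C (aromatic): no H
  1 × C: 1 H
  1 × Cl: no H
  1 × I: no H
  Total hydrogens = 10.
Molecular formula: C10H10ClI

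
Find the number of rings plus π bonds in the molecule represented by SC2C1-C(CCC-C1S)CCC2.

Molecular formula from the SMILES: C10H18S2.
DoU = (2C + 2 + N − H − X)/2 = (2·10 + 2 + 0 − 18 − 0)/2 = 4/2 = 2.
(Structurally: 2 ring(s) + 0 π bond(s) = 2.)

2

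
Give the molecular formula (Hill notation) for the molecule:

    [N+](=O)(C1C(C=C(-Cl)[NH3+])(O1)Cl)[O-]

C4H5Cl2N2O3+

Heavy atoms from the SMILES: 4 C, 2 Cl, 2 N, 3 O.
Implicit hydrogens by atom environment:
  2 × C: 1 H each → 2
  2 × C: no H
  2 × Cl: no H
  2 × O: no H
  1 × N (charge +1): 3 H
  1 × N (charge +1): no H
  1 × O (charge -1): no H
  Total hydrogens = 5.
Net charge +1.
Molecular formula: C4H5Cl2N2O3+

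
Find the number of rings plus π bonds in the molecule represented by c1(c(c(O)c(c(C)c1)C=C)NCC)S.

5

Molecular formula from the SMILES: C11H15NOS.
DoU = (2C + 2 + N − H − X)/2 = (2·11 + 2 + 1 − 15 − 0)/2 = 10/2 = 5.
(Structurally: 1 ring(s) + 4 π bond(s) = 5.)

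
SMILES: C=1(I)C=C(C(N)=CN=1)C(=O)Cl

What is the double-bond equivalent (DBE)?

Molecular formula from the SMILES: C6H4ClIN2O.
DoU = (2C + 2 + N − H − X)/2 = (2·6 + 2 + 2 − 4 − 2)/2 = 10/2 = 5.
(Structurally: 1 ring(s) + 4 π bond(s) = 5.)

5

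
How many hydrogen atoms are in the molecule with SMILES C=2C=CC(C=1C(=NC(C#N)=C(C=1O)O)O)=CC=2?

8

Hydrogens are implicit in SMILES; fill each atom to its normal valence:
  6 × C (aromatic): no H
  5 × C (aromatic): 1 H each → 5
  3 × O: 1 H each → 3
  1 × C: no H
  1 × N (aromatic): no H
  1 × N: no H
  Total hydrogens = 8.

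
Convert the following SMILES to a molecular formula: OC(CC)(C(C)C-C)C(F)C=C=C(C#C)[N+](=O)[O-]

C13H18FNO3

Heavy atoms from the SMILES: 13 C, 1 F, 1 N, 3 O.
Implicit hydrogens by atom environment:
  4 × C: 1 H each → 4
  4 × C: no H
  3 × C: 3 H each → 9
  2 × C: 2 H each → 4
  1 × F: no H
  1 × N (charge +1): no H
  1 × O: 1 H
  1 × O: no H
  1 × O (charge -1): no H
  Total hydrogens = 18.
Molecular formula: C13H18FNO3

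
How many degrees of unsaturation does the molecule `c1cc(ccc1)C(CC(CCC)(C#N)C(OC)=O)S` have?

7

Molecular formula from the SMILES: C15H19NO2S.
DoU = (2C + 2 + N − H − X)/2 = (2·15 + 2 + 1 − 19 − 0)/2 = 14/2 = 7.
(Structurally: 1 ring(s) + 6 π bond(s) = 7.)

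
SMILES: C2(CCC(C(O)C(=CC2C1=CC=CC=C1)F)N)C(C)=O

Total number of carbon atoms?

16

The symbol for carbon appears 16 times in the SMILES.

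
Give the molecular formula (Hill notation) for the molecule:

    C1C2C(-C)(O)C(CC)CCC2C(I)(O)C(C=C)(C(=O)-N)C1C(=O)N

C17H27IN2O4

Heavy atoms from the SMILES: 17 C, 1 I, 2 N, 4 O.
Implicit hydrogens by atom environment:
  5 × C: 2 H each → 10
  5 × C: 1 H each → 5
  5 × C: no H
  2 × C: 3 H each → 6
  2 × N: 2 H each → 4
  2 × O: 1 H each → 2
  2 × O: no H
  1 × I: no H
  Total hydrogens = 27.
Molecular formula: C17H27IN2O4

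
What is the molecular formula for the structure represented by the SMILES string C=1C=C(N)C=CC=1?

C6H7N

Heavy atoms from the SMILES: 6 C, 1 N.
Implicit hydrogens by atom environment:
  5 × C (aromatic): 1 H each → 5
  1 × C (aromatic): no H
  1 × N: 2 H
  Total hydrogens = 7.
Molecular formula: C6H7N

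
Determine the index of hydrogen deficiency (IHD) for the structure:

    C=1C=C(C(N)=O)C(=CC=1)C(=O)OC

Molecular formula from the SMILES: C9H9NO3.
DoU = (2C + 2 + N − H − X)/2 = (2·9 + 2 + 1 − 9 − 0)/2 = 12/2 = 6.
(Structurally: 1 ring(s) + 5 π bond(s) = 6.)

6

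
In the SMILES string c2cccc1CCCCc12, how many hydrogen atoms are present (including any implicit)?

Hydrogens are implicit in SMILES; fill each atom to its normal valence:
  4 × C: 2 H each → 8
  4 × C (aromatic): 1 H each → 4
  2 × C (aromatic): no H
  Total hydrogens = 12.

12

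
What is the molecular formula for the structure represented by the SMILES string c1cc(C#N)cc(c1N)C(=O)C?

C9H8N2O

Heavy atoms from the SMILES: 9 C, 2 N, 1 O.
Implicit hydrogens by atom environment:
  3 × C (aromatic): 1 H each → 3
  3 × C (aromatic): no H
  2 × C: no H
  1 × C: 3 H
  1 × N: 2 H
  1 × N: no H
  1 × O: no H
  Total hydrogens = 8.
Molecular formula: C9H8N2O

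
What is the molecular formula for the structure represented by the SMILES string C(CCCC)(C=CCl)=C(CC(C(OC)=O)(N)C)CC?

Heavy atoms from the SMILES: 15 C, 1 Cl, 1 N, 2 O.
Implicit hydrogens by atom environment:
  5 × C: 2 H each → 10
  4 × C: 3 H each → 12
  4 × C: no H
  2 × C: 1 H each → 2
  2 × O: no H
  1 × Cl: no H
  1 × N: 2 H
  Total hydrogens = 26.
Molecular formula: C15H26ClNO2

C15H26ClNO2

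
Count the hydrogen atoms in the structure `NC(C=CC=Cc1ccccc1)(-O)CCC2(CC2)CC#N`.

22

Hydrogens are implicit in SMILES; fill each atom to its normal valence:
  5 × C: 2 H each → 10
  5 × C (aromatic): 1 H each → 5
  4 × C: 1 H each → 4
  3 × C: no H
  1 × C (aromatic): no H
  1 × N: 2 H
  1 × N: no H
  1 × O: 1 H
  Total hydrogens = 22.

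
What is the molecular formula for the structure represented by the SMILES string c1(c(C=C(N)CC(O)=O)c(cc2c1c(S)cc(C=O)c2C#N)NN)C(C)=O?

Heavy atoms from the SMILES: 18 C, 4 N, 4 O, 1 S.
Implicit hydrogens by atom environment:
  8 × C (aromatic): no H
  4 × C: no H
  3 × O: no H
  2 × C (aromatic): 1 H each → 2
  2 × C: 1 H each → 2
  2 × N: 2 H each → 4
  1 × C: 3 H
  1 × C: 2 H
  1 × N: 1 H
  1 × N: no H
  1 × O: 1 H
  1 × S: 1 H
  Total hydrogens = 16.
Molecular formula: C18H16N4O4S

C18H16N4O4S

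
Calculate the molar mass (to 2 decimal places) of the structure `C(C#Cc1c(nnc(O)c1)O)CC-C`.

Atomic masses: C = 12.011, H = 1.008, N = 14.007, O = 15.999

Molecular formula: C10H12N2O2.
M = 10×12.011 + 12×1.008 + 2×14.007 + 2×15.999 = 192.22 g/mol.

192.22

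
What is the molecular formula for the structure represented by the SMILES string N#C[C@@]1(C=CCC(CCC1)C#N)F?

Heavy atoms from the SMILES: 10 C, 1 F, 2 N.
Implicit hydrogens by atom environment:
  4 × C: 2 H each → 8
  3 × C: 1 H each → 3
  3 × C: no H
  2 × N: no H
  1 × F: no H
  Total hydrogens = 11.
Molecular formula: C10H11FN2

C10H11FN2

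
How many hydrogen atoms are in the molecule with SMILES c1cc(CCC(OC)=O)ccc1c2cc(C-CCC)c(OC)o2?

Hydrogens are implicit in SMILES; fill each atom to its normal valence:
  5 × C: 2 H each → 10
  5 × C (aromatic): 1 H each → 5
  5 × C (aromatic): no H
  3 × C: 3 H each → 9
  3 × O: no H
  1 × C: no H
  1 × O (aromatic): no H
  Total hydrogens = 24.

24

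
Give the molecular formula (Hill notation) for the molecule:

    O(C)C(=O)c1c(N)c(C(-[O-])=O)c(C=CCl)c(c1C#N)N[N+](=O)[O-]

C12H8ClN4O6-

Heavy atoms from the SMILES: 12 C, 1 Cl, 4 N, 6 O.
Implicit hydrogens by atom environment:
  6 × C (aromatic): no H
  4 × O: no H
  3 × C: no H
  2 × C: 1 H each → 2
  2 × O (charge -1): no H
  1 × C: 3 H
  1 × Cl: no H
  1 × N: 2 H
  1 × N: 1 H
  1 × N (charge +1): no H
  1 × N: no H
  Total hydrogens = 8.
Net charge -1.
Molecular formula: C12H8ClN4O6-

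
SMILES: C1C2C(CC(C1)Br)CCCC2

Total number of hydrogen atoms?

Hydrogens are implicit in SMILES; fill each atom to its normal valence:
  7 × C: 2 H each → 14
  3 × C: 1 H each → 3
  1 × Br: no H
  Total hydrogens = 17.

17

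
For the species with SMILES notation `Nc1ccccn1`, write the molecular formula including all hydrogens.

Heavy atoms from the SMILES: 5 C, 2 N.
Implicit hydrogens by atom environment:
  4 × C (aromatic): 1 H each → 4
  1 × C (aromatic): no H
  1 × N: 2 H
  1 × N (aromatic): no H
  Total hydrogens = 6.
Molecular formula: C5H6N2

C5H6N2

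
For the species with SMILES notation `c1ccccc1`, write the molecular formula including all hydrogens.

C6H6

Heavy atoms from the SMILES: 6 C.
Implicit hydrogens by atom environment:
  6 × C (aromatic): 1 H each → 6
  Total hydrogens = 6.
Molecular formula: C6H6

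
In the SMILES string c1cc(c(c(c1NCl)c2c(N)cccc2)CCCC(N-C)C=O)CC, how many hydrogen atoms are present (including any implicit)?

Hydrogens are implicit in SMILES; fill each atom to its normal valence:
  6 × C (aromatic): 1 H each → 6
  6 × C (aromatic): no H
  4 × C: 2 H each → 8
  2 × C: 3 H each → 6
  2 × C: 1 H each → 2
  2 × N: 1 H each → 2
  1 × Cl: no H
  1 × N: 2 H
  1 × O: no H
  Total hydrogens = 26.

26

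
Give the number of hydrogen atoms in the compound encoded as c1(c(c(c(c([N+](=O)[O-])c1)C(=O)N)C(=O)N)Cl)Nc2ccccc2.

11

Hydrogens are implicit in SMILES; fill each atom to its normal valence:
  6 × C (aromatic): 1 H each → 6
  6 × C (aromatic): no H
  3 × O: no H
  2 × C: no H
  2 × N: 2 H each → 4
  1 × Cl: no H
  1 × N: 1 H
  1 × N (charge +1): no H
  1 × O (charge -1): no H
  Total hydrogens = 11.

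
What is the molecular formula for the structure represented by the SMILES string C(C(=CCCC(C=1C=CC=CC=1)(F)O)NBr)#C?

C13H13BrFNO

Heavy atoms from the SMILES: 1 Br, 13 C, 1 F, 1 N, 1 O.
Implicit hydrogens by atom environment:
  5 × C (aromatic): 1 H each → 5
  3 × C: no H
  2 × C: 2 H each → 4
  2 × C: 1 H each → 2
  1 × Br: no H
  1 × C (aromatic): no H
  1 × F: no H
  1 × N: 1 H
  1 × O: 1 H
  Total hydrogens = 13.
Molecular formula: C13H13BrFNO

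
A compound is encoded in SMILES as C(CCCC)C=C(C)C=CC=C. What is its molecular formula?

Heavy atoms from the SMILES: 12 C.
Implicit hydrogens by atom environment:
  5 × C: 2 H each → 10
  4 × C: 1 H each → 4
  2 × C: 3 H each → 6
  1 × C: no H
  Total hydrogens = 20.
Molecular formula: C12H20

C12H20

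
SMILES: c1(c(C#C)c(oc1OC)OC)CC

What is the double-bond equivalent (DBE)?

5

Molecular formula from the SMILES: C10H12O3.
DoU = (2C + 2 + N − H − X)/2 = (2·10 + 2 + 0 − 12 − 0)/2 = 10/2 = 5.
(Structurally: 1 ring(s) + 4 π bond(s) = 5.)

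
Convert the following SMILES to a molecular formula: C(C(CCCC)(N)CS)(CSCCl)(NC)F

C10H22ClFN2S2

Heavy atoms from the SMILES: 10 C, 1 Cl, 1 F, 2 N, 2 S.
Implicit hydrogens by atom environment:
  6 × C: 2 H each → 12
  2 × C: 3 H each → 6
  2 × C: no H
  1 × Cl: no H
  1 × F: no H
  1 × N: 2 H
  1 × N: 1 H
  1 × S: 1 H
  1 × S: no H
  Total hydrogens = 22.
Molecular formula: C10H22ClFN2S2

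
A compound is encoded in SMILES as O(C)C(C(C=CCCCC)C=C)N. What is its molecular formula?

C11H21NO

Heavy atoms from the SMILES: 11 C, 1 N, 1 O.
Implicit hydrogens by atom environment:
  5 × C: 1 H each → 5
  4 × C: 2 H each → 8
  2 × C: 3 H each → 6
  1 × N: 2 H
  1 × O: no H
  Total hydrogens = 21.
Molecular formula: C11H21NO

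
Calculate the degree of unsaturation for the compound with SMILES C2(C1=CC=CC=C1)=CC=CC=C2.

Molecular formula from the SMILES: C12H10.
DoU = (2C + 2 + N − H − X)/2 = (2·12 + 2 + 0 − 10 − 0)/2 = 16/2 = 8.
(Structurally: 2 ring(s) + 6 π bond(s) = 8.)

8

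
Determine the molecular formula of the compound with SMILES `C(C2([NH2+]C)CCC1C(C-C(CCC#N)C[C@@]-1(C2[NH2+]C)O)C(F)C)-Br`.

[C18H33BrFN3O]2+

Heavy atoms from the SMILES: 1 Br, 18 C, 1 F, 3 N, 1 O.
Implicit hydrogens by atom environment:
  7 × C: 2 H each → 14
  5 × C: 1 H each → 5
  3 × C: 3 H each → 9
  3 × C: no H
  2 × N (charge +1): 2 H each → 4
  1 × Br: no H
  1 × F: no H
  1 × N: no H
  1 × O: 1 H
  Total hydrogens = 33.
Net charge +2.
Molecular formula: [C18H33BrFN3O]2+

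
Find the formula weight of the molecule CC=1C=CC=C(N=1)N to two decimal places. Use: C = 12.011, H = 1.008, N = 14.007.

Molecular formula: C6H8N2.
M = 6×12.011 + 8×1.008 + 2×14.007 = 108.14 g/mol.

108.14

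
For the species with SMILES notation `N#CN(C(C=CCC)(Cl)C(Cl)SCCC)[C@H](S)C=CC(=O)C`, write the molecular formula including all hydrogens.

Heavy atoms from the SMILES: 15 C, 2 Cl, 2 N, 1 O, 2 S.
Implicit hydrogens by atom environment:
  6 × C: 1 H each → 6
  3 × C: 3 H each → 9
  3 × C: 2 H each → 6
  3 × C: no H
  2 × Cl: no H
  2 × N: no H
  1 × O: no H
  1 × S: 1 H
  1 × S: no H
  Total hydrogens = 22.
Molecular formula: C15H22Cl2N2OS2

C15H22Cl2N2OS2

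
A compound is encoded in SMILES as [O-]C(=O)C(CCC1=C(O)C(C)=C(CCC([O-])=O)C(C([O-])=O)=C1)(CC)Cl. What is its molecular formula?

[C17H18ClO7]3-

Heavy atoms from the SMILES: 17 C, 1 Cl, 7 O.
Implicit hydrogens by atom environment:
  5 × C: 2 H each → 10
  5 × C (aromatic): no H
  4 × C: no H
  3 × O: no H
  3 × O (charge -1): no H
  2 × C: 3 H each → 6
  1 × C (aromatic): 1 H
  1 × Cl: no H
  1 × O: 1 H
  Total hydrogens = 18.
Net charge -3.
Molecular formula: [C17H18ClO7]3-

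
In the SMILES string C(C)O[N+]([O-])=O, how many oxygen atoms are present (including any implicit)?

The symbol for oxygen appears 3 times in the SMILES.

3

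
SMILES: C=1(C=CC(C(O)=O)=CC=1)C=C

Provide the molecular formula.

Heavy atoms from the SMILES: 9 C, 2 O.
Implicit hydrogens by atom environment:
  4 × C (aromatic): 1 H each → 4
  2 × C (aromatic): no H
  1 × C: 2 H
  1 × C: 1 H
  1 × C: no H
  1 × O: 1 H
  1 × O: no H
  Total hydrogens = 8.
Molecular formula: C9H8O2

C9H8O2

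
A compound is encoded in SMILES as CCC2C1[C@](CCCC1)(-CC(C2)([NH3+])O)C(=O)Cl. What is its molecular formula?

C13H23ClNO2+

Heavy atoms from the SMILES: 13 C, 1 Cl, 1 N, 2 O.
Implicit hydrogens by atom environment:
  7 × C: 2 H each → 14
  3 × C: no H
  2 × C: 1 H each → 2
  1 × C: 3 H
  1 × Cl: no H
  1 × N (charge +1): 3 H
  1 × O: 1 H
  1 × O: no H
  Total hydrogens = 23.
Net charge +1.
Molecular formula: C13H23ClNO2+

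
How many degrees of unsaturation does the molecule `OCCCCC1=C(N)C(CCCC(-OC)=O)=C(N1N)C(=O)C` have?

Molecular formula from the SMILES: C15H25N3O4.
DoU = (2C + 2 + N − H − X)/2 = (2·15 + 2 + 3 − 25 − 0)/2 = 10/2 = 5.
(Structurally: 1 ring(s) + 4 π bond(s) = 5.)

5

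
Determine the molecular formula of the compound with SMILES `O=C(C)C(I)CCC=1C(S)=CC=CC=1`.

C11H13IOS

Heavy atoms from the SMILES: 11 C, 1 I, 1 O, 1 S.
Implicit hydrogens by atom environment:
  4 × C (aromatic): 1 H each → 4
  2 × C: 2 H each → 4
  2 × C (aromatic): no H
  1 × C: 3 H
  1 × C: 1 H
  1 × C: no H
  1 × I: no H
  1 × O: no H
  1 × S: 1 H
  Total hydrogens = 13.
Molecular formula: C11H13IOS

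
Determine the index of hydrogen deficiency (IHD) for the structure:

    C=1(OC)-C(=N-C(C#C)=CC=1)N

6

Molecular formula from the SMILES: C8H8N2O.
DoU = (2C + 2 + N − H − X)/2 = (2·8 + 2 + 2 − 8 − 0)/2 = 12/2 = 6.
(Structurally: 1 ring(s) + 5 π bond(s) = 6.)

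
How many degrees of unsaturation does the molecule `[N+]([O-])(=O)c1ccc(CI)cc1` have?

Molecular formula from the SMILES: C7H6INO2.
DoU = (2C + 2 + N − H − X)/2 = (2·7 + 2 + 1 − 6 − 1)/2 = 10/2 = 5.
(Structurally: 1 ring(s) + 4 π bond(s) = 5.)

5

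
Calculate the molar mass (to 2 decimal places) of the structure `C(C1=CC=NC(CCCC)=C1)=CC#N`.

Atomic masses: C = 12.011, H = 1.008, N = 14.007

Molecular formula: C12H14N2.
M = 12×12.011 + 14×1.008 + 2×14.007 = 186.26 g/mol.

186.26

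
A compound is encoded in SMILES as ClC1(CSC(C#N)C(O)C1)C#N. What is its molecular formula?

C7H7ClN2OS

Heavy atoms from the SMILES: 7 C, 1 Cl, 2 N, 1 O, 1 S.
Implicit hydrogens by atom environment:
  3 × C: no H
  2 × C: 2 H each → 4
  2 × C: 1 H each → 2
  2 × N: no H
  1 × Cl: no H
  1 × O: 1 H
  1 × S: no H
  Total hydrogens = 7.
Molecular formula: C7H7ClN2OS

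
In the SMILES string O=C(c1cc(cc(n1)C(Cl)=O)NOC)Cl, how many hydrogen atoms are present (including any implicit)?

Hydrogens are implicit in SMILES; fill each atom to its normal valence:
  3 × C (aromatic): no H
  3 × O: no H
  2 × C (aromatic): 1 H each → 2
  2 × C: no H
  2 × Cl: no H
  1 × C: 3 H
  1 × N: 1 H
  1 × N (aromatic): no H
  Total hydrogens = 6.

6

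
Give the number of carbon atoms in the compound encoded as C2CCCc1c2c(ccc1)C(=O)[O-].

11

The symbol for carbon appears 11 times in the SMILES. Lowercase c denotes aromatic carbon and counts toward C.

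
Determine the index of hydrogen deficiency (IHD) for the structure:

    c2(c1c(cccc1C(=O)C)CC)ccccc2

9

Molecular formula from the SMILES: C16H16O.
DoU = (2C + 2 + N − H − X)/2 = (2·16 + 2 + 0 − 16 − 0)/2 = 18/2 = 9.
(Structurally: 2 ring(s) + 7 π bond(s) = 9.)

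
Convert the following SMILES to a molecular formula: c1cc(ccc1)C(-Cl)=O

C7H5ClO

Heavy atoms from the SMILES: 7 C, 1 Cl, 1 O.
Implicit hydrogens by atom environment:
  5 × C (aromatic): 1 H each → 5
  1 × C (aromatic): no H
  1 × C: no H
  1 × Cl: no H
  1 × O: no H
  Total hydrogens = 5.
Molecular formula: C7H5ClO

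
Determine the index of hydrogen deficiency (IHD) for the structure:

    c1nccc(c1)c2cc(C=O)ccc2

Molecular formula from the SMILES: C12H9NO.
DoU = (2C + 2 + N − H − X)/2 = (2·12 + 2 + 1 − 9 − 0)/2 = 18/2 = 9.
(Structurally: 2 ring(s) + 7 π bond(s) = 9.)

9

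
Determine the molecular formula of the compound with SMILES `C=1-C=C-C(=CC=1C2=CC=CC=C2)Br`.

C12H9Br

Heavy atoms from the SMILES: 1 Br, 12 C.
Implicit hydrogens by atom environment:
  9 × C (aromatic): 1 H each → 9
  3 × C (aromatic): no H
  1 × Br: no H
  Total hydrogens = 9.
Molecular formula: C12H9Br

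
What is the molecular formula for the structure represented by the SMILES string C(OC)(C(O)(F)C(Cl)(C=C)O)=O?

C6H8ClFO4

Heavy atoms from the SMILES: 6 C, 1 Cl, 1 F, 4 O.
Implicit hydrogens by atom environment:
  3 × C: no H
  2 × O: 1 H each → 2
  2 × O: no H
  1 × C: 3 H
  1 × C: 2 H
  1 × C: 1 H
  1 × Cl: no H
  1 × F: no H
  Total hydrogens = 8.
Molecular formula: C6H8ClFO4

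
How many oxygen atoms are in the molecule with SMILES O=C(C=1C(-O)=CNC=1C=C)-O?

3

The symbol for oxygen appears 3 times in the SMILES.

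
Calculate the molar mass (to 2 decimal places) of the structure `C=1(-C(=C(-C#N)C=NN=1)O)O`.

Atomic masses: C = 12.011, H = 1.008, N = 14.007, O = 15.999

137.10

Molecular formula: C5H3N3O2.
M = 5×12.011 + 3×1.008 + 3×14.007 + 2×15.999 = 137.10 g/mol.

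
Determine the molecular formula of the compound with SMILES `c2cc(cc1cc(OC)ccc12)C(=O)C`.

Heavy atoms from the SMILES: 13 C, 2 O.
Implicit hydrogens by atom environment:
  6 × C (aromatic): 1 H each → 6
  4 × C (aromatic): no H
  2 × C: 3 H each → 6
  2 × O: no H
  1 × C: no H
  Total hydrogens = 12.
Molecular formula: C13H12O2

C13H12O2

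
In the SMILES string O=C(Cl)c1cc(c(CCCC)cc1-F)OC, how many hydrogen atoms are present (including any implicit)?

Hydrogens are implicit in SMILES; fill each atom to its normal valence:
  4 × C (aromatic): no H
  3 × C: 2 H each → 6
  2 × C: 3 H each → 6
  2 × C (aromatic): 1 H each → 2
  2 × O: no H
  1 × C: no H
  1 × Cl: no H
  1 × F: no H
  Total hydrogens = 14.

14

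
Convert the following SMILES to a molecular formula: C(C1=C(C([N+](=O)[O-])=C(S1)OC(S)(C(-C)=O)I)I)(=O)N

C8H6I2N2O5S2

Heavy atoms from the SMILES: 8 C, 2 I, 2 N, 5 O, 2 S.
Implicit hydrogens by atom environment:
  4 × C (aromatic): no H
  4 × O: no H
  3 × C: no H
  2 × I: no H
  1 × C: 3 H
  1 × N: 2 H
  1 × N (charge +1): no H
  1 × O (charge -1): no H
  1 × S: 1 H
  1 × S (aromatic): no H
  Total hydrogens = 6.
Molecular formula: C8H6I2N2O5S2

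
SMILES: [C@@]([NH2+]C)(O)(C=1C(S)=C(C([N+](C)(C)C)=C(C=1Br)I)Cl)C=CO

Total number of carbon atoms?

13

The symbol for carbon appears 13 times in the SMILES. (Cl is a single chlorine, not C + l.)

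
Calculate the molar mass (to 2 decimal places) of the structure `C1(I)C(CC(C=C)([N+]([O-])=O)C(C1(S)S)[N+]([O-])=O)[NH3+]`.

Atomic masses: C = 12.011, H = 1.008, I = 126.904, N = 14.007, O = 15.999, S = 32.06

Molecular formula: C8H13IN3O4S2+.
M = 8×12.011 + 13×1.008 + 1×126.904 + 3×14.007 + 4×15.999 + 2×32.06 = 406.23 g/mol.

406.23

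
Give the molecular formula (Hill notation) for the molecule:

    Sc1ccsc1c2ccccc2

C10H8S2

Heavy atoms from the SMILES: 10 C, 2 S.
Implicit hydrogens by atom environment:
  7 × C (aromatic): 1 H each → 7
  3 × C (aromatic): no H
  1 × S: 1 H
  1 × S (aromatic): no H
  Total hydrogens = 8.
Molecular formula: C10H8S2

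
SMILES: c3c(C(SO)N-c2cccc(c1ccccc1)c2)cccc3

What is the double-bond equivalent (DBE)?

12

Molecular formula from the SMILES: C19H17NOS.
DoU = (2C + 2 + N − H − X)/2 = (2·19 + 2 + 1 − 17 − 0)/2 = 24/2 = 12.
(Structurally: 3 ring(s) + 9 π bond(s) = 12.)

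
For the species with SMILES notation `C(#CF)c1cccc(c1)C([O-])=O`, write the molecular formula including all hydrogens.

C9H4FO2-

Heavy atoms from the SMILES: 9 C, 1 F, 2 O.
Implicit hydrogens by atom environment:
  4 × C (aromatic): 1 H each → 4
  3 × C: no H
  2 × C (aromatic): no H
  1 × F: no H
  1 × O: no H
  1 × O (charge -1): no H
  Total hydrogens = 4.
Net charge -1.
Molecular formula: C9H4FO2-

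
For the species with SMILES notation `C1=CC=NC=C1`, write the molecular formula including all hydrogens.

C5H5N

Heavy atoms from the SMILES: 5 C, 1 N.
Implicit hydrogens by atom environment:
  5 × C (aromatic): 1 H each → 5
  1 × N (aromatic): no H
  Total hydrogens = 5.
Molecular formula: C5H5N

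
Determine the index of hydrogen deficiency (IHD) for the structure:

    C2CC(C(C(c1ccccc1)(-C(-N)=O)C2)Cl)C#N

Molecular formula from the SMILES: C14H15ClN2O.
DoU = (2C + 2 + N − H − X)/2 = (2·14 + 2 + 2 − 15 − 1)/2 = 16/2 = 8.
(Structurally: 2 ring(s) + 6 π bond(s) = 8.)

8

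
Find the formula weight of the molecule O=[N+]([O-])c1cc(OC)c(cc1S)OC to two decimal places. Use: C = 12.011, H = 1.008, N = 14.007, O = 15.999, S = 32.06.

215.22

Molecular formula: C8H9NO4S.
M = 8×12.011 + 9×1.008 + 1×14.007 + 4×15.999 + 1×32.06 = 215.22 g/mol.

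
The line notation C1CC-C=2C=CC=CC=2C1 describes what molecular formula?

Heavy atoms from the SMILES: 10 C.
Implicit hydrogens by atom environment:
  4 × C: 2 H each → 8
  4 × C (aromatic): 1 H each → 4
  2 × C (aromatic): no H
  Total hydrogens = 12.
Molecular formula: C10H12

C10H12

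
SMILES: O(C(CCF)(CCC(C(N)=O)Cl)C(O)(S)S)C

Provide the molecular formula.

C9H17ClFNO3S2

Heavy atoms from the SMILES: 9 C, 1 Cl, 1 F, 1 N, 3 O, 2 S.
Implicit hydrogens by atom environment:
  4 × C: 2 H each → 8
  3 × C: no H
  2 × O: no H
  2 × S: 1 H each → 2
  1 × C: 3 H
  1 × C: 1 H
  1 × Cl: no H
  1 × F: no H
  1 × N: 2 H
  1 × O: 1 H
  Total hydrogens = 17.
Molecular formula: C9H17ClFNO3S2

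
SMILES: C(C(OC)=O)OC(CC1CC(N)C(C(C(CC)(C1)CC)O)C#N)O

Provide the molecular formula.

C17H30N2O5

Heavy atoms from the SMILES: 17 C, 2 N, 5 O.
Implicit hydrogens by atom environment:
  6 × C: 2 H each → 12
  5 × C: 1 H each → 5
  3 × C: 3 H each → 9
  3 × C: no H
  3 × O: no H
  2 × O: 1 H each → 2
  1 × N: 2 H
  1 × N: no H
  Total hydrogens = 30.
Molecular formula: C17H30N2O5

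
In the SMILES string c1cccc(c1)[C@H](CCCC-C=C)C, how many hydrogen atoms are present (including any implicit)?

Hydrogens are implicit in SMILES; fill each atom to its normal valence:
  5 × C: 2 H each → 10
  5 × C (aromatic): 1 H each → 5
  2 × C: 1 H each → 2
  1 × C: 3 H
  1 × C (aromatic): no H
  Total hydrogens = 20.

20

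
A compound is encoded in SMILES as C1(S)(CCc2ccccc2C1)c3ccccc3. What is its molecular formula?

Heavy atoms from the SMILES: 16 C, 1 S.
Implicit hydrogens by atom environment:
  9 × C (aromatic): 1 H each → 9
  3 × C: 2 H each → 6
  3 × C (aromatic): no H
  1 × C: no H
  1 × S: 1 H
  Total hydrogens = 16.
Molecular formula: C16H16S

C16H16S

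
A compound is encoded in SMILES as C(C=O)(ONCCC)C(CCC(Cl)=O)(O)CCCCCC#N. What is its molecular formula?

Heavy atoms from the SMILES: 15 C, 1 Cl, 2 N, 4 O.
Implicit hydrogens by atom environment:
  9 × C: 2 H each → 18
  3 × C: no H
  3 × O: no H
  2 × C: 1 H each → 2
  1 × C: 3 H
  1 × Cl: no H
  1 × N: 1 H
  1 × N: no H
  1 × O: 1 H
  Total hydrogens = 25.
Molecular formula: C15H25ClN2O4

C15H25ClN2O4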